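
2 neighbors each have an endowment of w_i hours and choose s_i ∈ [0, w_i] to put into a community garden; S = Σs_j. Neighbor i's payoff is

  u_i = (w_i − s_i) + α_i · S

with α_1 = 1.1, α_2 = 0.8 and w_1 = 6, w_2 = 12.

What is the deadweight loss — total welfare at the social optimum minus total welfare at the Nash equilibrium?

10.8

∂u_i/∂s_i = α_i − 1, so neighbor i contributes w_i if α_i > 1, else 0.
α_i > 1 for i ∈ {1}; NE contributions (6, 0), S = 6.
W^NE = Σw_i − S^NE + (Σα_i)·S^NE = 18 + 0.9·6 = 23.4.
Planner: ∂(Σu_j)/∂s_i = Σα_j − 1 = 0.9 > 0, so everyone contributes w_i; S^SO = 18, W^SO = 18 + 0.9·18 = 34.2.
Deadweight loss = 10.8.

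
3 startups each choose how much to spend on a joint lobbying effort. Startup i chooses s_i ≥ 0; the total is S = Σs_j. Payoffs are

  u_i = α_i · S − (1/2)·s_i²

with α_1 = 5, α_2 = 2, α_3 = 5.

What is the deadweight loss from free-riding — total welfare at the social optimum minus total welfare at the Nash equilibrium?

99

Startup i's FOC: ∂u_i/∂s_i = α_i − s_i = 0, so s_i* = α_i.
NE contributions = (5, 2, 5); S = 12.
W^NE = (Σα)·S − ½Σα_i² = 12² − ½·54 = 117.
Planner sets s_i = Σα_j = 12 for every i, so S^SO = 3·12 = 36.
W^SO = (Σα)·S^SO − ½·3·(Σα)² = (3/2)·12² = 216.
Deadweight loss = W^SO − W^NE = 99.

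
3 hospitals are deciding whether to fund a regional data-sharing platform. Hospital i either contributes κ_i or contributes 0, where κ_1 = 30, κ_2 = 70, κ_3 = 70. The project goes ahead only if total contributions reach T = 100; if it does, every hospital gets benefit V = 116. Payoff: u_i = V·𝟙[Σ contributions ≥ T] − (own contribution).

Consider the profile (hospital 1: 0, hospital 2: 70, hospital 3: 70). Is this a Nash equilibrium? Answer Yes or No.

Total = 140 ≥ 100: provided.
Hospital 1 (pledges 0, payoff 116): pledging 30 → total 170, payoff 86. No gain.
Hospital 2 (pledges 70, payoff 46): dropping to 0 → total 70, payoff 0. No gain.
Hospital 3 (pledges 70, payoff 46): dropping to 0 → total 70, payoff 0. No gain.

Yes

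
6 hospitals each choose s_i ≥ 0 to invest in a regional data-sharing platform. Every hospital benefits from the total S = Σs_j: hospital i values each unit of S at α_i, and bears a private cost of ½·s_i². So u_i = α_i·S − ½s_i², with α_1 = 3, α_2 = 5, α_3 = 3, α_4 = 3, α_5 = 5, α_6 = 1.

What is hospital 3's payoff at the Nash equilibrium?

Hospital i's FOC: ∂u_i/∂s_i = α_i − s_i = 0, so s_i* = α_i.
NE contributions = (3, 5, 3, 3, 5, 1); S = 20.
u_3 = α_3·S − ½·(s_3)² = 3·20 − ½·3² = 55.5.

55.5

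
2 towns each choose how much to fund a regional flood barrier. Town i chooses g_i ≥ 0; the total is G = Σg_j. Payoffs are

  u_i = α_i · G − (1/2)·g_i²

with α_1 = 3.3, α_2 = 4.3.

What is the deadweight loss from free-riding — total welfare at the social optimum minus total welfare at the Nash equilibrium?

14.69

Town i's FOC: ∂u_i/∂g_i = α_i − g_i = 0, so g_i* = α_i.
NE contributions = (3.3, 4.3); G = 7.6.
W^NE = (Σα)·G − ½Σα_i² = 7.6² − ½·29.38 = 43.07.
Planner sets g_i = Σα_j = 7.6 for every i, so G^SO = 2·7.6 = 15.2.
W^SO = (Σα)·G^SO − ½·2·(Σα)² = (2/2)·7.6² = 57.76.
Deadweight loss = W^SO − W^NE = 14.69.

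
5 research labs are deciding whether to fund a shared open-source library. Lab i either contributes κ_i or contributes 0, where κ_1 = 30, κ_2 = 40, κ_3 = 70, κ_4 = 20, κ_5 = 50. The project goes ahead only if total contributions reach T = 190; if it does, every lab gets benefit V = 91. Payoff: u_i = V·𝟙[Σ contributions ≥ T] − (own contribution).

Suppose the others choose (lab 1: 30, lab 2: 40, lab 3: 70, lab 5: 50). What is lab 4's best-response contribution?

0

Others' total = 190 ≥ 190; contributing adds cost 20 for no extra benefit.
Best response: 0.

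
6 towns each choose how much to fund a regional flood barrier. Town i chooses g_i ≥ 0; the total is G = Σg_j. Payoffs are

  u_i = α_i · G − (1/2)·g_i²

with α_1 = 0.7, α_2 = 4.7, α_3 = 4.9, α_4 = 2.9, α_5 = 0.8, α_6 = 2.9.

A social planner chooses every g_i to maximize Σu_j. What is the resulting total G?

Planner FOC: ∂(Σu_j)/∂g_i = (Σα_j) − g_i = 0, so g_i^SO = Σα_j = 16.9 for every i; G^SO = 101.4.

101.4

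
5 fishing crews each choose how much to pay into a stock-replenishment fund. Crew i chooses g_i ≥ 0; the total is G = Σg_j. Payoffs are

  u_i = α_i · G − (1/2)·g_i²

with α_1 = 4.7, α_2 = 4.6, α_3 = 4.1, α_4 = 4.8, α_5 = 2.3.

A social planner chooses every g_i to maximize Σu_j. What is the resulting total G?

Planner FOC: ∂(Σu_j)/∂g_i = (Σα_j) − g_i = 0, so g_i^SO = Σα_j = 20.5 for every i; G^SO = 102.5.

102.5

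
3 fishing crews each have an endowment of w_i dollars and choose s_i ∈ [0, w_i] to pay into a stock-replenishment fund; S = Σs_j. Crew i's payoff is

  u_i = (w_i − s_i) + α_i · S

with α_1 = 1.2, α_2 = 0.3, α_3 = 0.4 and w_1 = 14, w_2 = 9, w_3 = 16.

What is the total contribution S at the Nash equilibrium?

∂u_i/∂s_i = α_i − 1, so crew i contributes w_i if α_i > 1, else 0.
α_i > 1 for i ∈ {1}; NE contributions (14, 0, 0), S = 14.

14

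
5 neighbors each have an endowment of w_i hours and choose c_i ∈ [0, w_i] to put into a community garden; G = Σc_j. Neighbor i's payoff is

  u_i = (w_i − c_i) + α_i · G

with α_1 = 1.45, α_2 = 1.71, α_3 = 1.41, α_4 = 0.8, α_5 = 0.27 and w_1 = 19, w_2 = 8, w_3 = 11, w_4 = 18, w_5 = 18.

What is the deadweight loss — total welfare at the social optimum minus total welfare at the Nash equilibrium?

167.04

∂u_i/∂c_i = α_i − 1, so neighbor i contributes w_i if α_i > 1, else 0.
α_i > 1 for i ∈ {1, 2, 3}; NE contributions (19, 8, 11, 0, 0), G = 38.
W^NE = Σw_i − G^NE + (Σα_i)·G^NE = 74 + 4.64·38 = 250.32.
Planner: ∂(Σu_j)/∂c_i = Σα_j − 1 = 4.64 > 0, so everyone contributes w_i; G^SO = 74, W^SO = 74 + 4.64·74 = 417.36.
Deadweight loss = 167.04.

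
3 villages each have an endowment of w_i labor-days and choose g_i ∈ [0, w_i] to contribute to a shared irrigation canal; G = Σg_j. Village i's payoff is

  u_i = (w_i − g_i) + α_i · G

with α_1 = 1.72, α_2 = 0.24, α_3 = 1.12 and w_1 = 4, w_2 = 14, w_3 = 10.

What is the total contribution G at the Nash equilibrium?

14

∂u_i/∂g_i = α_i − 1, so village i contributes w_i if α_i > 1, else 0.
α_i > 1 for i ∈ {1, 3}; NE contributions (4, 0, 10), G = 14.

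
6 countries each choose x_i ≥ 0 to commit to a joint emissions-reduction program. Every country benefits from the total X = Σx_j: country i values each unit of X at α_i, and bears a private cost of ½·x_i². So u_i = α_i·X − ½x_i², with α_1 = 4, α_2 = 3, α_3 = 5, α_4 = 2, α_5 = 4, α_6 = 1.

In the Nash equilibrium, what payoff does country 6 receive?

18.5

Country i's FOC: ∂u_i/∂x_i = α_i − x_i = 0, so x_i* = α_i.
NE contributions = (4, 3, 5, 2, 4, 1); X = 19.
u_6 = α_6·X − ½·(x_6)² = 1·19 − ½·1² = 18.5.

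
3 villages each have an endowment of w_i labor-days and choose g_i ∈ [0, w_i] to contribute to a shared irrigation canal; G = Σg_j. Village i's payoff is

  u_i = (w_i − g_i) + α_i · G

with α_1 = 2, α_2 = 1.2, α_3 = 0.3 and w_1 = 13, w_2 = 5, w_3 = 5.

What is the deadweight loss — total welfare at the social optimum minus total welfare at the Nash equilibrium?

12.5

∂u_i/∂g_i = α_i − 1, so village i contributes w_i if α_i > 1, else 0.
α_i > 1 for i ∈ {1, 2}; NE contributions (13, 5, 0), G = 18.
W^NE = Σw_i − G^NE + (Σα_i)·G^NE = 23 + 2.5·18 = 68.
Planner: ∂(Σu_j)/∂g_i = Σα_j − 1 = 2.5 > 0, so everyone contributes w_i; G^SO = 23, W^SO = 23 + 2.5·23 = 80.5.
Deadweight loss = 12.5.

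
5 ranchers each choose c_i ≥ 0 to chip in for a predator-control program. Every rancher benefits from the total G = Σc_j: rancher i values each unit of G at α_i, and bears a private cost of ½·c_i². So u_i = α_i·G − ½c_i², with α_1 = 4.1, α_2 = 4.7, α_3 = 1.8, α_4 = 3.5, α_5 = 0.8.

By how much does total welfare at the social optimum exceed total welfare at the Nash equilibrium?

360.53

Rancher i's FOC: ∂u_i/∂c_i = α_i − c_i = 0, so c_i* = α_i.
NE contributions = (4.1, 4.7, 1.8, 3.5, 0.8); G = 14.9.
W^NE = (Σα)·G − ½Σα_i² = 14.9² − ½·55.03 = 194.495.
Planner sets c_i = Σα_j = 14.9 for every i, so G^SO = 5·14.9 = 74.5.
W^SO = (Σα)·G^SO − ½·5·(Σα)² = (5/2)·14.9² = 555.025.
Deadweight loss = W^SO − W^NE = 360.53.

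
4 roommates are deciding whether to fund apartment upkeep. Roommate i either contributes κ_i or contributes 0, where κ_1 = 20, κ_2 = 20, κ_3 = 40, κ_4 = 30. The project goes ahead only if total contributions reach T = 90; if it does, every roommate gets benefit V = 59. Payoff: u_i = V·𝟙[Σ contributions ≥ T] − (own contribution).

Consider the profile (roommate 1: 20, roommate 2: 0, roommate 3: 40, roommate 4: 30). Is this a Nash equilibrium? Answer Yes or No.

Total = 90 ≥ 90: provided.
Roommate 1 (pledges 20, payoff 39): dropping to 0 → total 70, payoff 0. No gain.
Roommate 2 (pledges 0, payoff 59): pledging 20 → total 110, payoff 39. No gain.
Roommate 3 (pledges 40, payoff 19): dropping to 0 → total 50, payoff 0. No gain.
Roommate 4 (pledges 30, payoff 29): dropping to 0 → total 60, payoff 0. No gain.

Yes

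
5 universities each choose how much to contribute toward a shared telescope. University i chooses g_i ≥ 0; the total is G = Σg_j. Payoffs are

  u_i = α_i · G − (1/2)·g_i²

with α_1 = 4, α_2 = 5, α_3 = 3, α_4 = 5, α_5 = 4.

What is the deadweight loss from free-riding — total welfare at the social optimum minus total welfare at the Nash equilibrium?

707

University i's FOC: ∂u_i/∂g_i = α_i − g_i = 0, so g_i* = α_i.
NE contributions = (4, 5, 3, 5, 4); G = 21.
W^NE = (Σα)·G − ½Σα_i² = 21² − ½·91 = 395.5.
Planner sets g_i = Σα_j = 21 for every i, so G^SO = 5·21 = 105.
W^SO = (Σα)·G^SO − ½·5·(Σα)² = (5/2)·21² = 1102.5.
Deadweight loss = W^SO − W^NE = 707.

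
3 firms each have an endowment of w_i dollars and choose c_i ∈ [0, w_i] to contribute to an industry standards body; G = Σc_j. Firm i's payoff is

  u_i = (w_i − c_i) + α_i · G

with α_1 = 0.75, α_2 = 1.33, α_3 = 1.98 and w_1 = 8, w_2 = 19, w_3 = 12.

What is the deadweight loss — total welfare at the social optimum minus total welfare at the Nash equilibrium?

24.48

∂u_i/∂c_i = α_i − 1, so firm i contributes w_i if α_i > 1, else 0.
α_i > 1 for i ∈ {2, 3}; NE contributions (0, 19, 12), G = 31.
W^NE = Σw_i − G^NE + (Σα_i)·G^NE = 39 + 3.06·31 = 133.86.
Planner: ∂(Σu_j)/∂c_i = Σα_j − 1 = 3.06 > 0, so everyone contributes w_i; G^SO = 39, W^SO = 39 + 3.06·39 = 158.34.
Deadweight loss = 24.48.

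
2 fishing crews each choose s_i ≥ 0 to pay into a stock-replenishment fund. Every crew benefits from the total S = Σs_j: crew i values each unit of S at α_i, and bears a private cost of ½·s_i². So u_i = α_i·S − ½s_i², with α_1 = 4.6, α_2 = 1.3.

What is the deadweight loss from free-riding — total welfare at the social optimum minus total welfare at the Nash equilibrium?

Crew i's FOC: ∂u_i/∂s_i = α_i − s_i = 0, so s_i* = α_i.
NE contributions = (4.6, 1.3); S = 5.9.
W^NE = (Σα)·S − ½Σα_i² = 5.9² − ½·22.85 = 23.385.
Planner sets s_i = Σα_j = 5.9 for every i, so S^SO = 2·5.9 = 11.8.
W^SO = (Σα)·S^SO − ½·2·(Σα)² = (2/2)·5.9² = 34.81.
Deadweight loss = W^SO − W^NE = 11.425.

11.425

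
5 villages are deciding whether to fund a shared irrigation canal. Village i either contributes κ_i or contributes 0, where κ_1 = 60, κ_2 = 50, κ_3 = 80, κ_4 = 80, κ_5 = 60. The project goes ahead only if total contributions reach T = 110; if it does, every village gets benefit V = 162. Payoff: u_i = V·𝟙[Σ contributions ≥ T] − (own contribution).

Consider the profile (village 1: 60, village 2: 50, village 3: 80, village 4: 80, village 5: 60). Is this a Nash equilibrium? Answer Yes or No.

No

Total = 330 ≥ 110: provided.
Village 1 (pledges 60, payoff 102): dropping to 0 → total 270, payoff 162. Profitable deviation.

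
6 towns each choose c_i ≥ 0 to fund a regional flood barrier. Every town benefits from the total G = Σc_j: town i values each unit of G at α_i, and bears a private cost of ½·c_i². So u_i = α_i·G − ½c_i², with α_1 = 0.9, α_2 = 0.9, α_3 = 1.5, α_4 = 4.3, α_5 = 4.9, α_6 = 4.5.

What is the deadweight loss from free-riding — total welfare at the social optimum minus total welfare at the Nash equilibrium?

Town i's FOC: ∂u_i/∂c_i = α_i − c_i = 0, so c_i* = α_i.
NE contributions = (0.9, 0.9, 1.5, 4.3, 4.9, 4.5); G = 17.
W^NE = (Σα)·G − ½Σα_i² = 17² − ½·66.62 = 255.69.
Planner sets c_i = Σα_j = 17 for every i, so G^SO = 6·17 = 102.
W^SO = (Σα)·G^SO − ½·6·(Σα)² = (6/2)·17² = 867.
Deadweight loss = W^SO − W^NE = 611.31.

611.31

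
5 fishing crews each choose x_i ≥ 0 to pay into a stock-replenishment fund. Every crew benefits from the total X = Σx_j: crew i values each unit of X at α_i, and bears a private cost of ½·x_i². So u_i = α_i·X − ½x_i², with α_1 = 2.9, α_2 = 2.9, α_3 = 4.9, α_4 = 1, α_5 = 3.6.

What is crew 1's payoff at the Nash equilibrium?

Crew i's FOC: ∂u_i/∂x_i = α_i − x_i = 0, so x_i* = α_i.
NE contributions = (2.9, 2.9, 4.9, 1, 3.6); X = 15.3.
u_1 = α_1·X − ½·(x_1)² = 2.9·15.3 − ½·2.9² = 40.165.

40.165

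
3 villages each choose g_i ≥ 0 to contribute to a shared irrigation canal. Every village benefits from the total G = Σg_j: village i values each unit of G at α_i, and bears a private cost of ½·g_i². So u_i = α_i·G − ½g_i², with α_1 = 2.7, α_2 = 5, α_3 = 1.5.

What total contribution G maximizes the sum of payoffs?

27.6

Planner FOC: ∂(Σu_j)/∂g_i = (Σα_j) − g_i = 0, so g_i^SO = Σα_j = 9.2 for every i; G^SO = 27.6.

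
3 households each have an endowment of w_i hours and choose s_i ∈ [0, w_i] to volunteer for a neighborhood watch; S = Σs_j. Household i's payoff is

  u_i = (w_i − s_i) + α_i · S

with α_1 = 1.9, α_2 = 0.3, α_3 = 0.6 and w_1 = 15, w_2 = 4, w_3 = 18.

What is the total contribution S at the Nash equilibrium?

∂u_i/∂s_i = α_i − 1, so household i contributes w_i if α_i > 1, else 0.
α_i > 1 for i ∈ {1}; NE contributions (15, 0, 0), S = 15.

15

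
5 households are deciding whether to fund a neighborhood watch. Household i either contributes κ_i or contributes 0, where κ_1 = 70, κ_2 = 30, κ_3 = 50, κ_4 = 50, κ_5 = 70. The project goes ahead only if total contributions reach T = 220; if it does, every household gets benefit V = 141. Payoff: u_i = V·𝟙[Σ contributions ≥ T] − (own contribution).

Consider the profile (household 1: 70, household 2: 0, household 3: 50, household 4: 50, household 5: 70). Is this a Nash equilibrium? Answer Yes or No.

Total = 240 ≥ 220: provided.
Household 1 (pledges 70, payoff 71): dropping to 0 → total 170, payoff 0. No gain.
Household 2 (pledges 0, payoff 141): pledging 30 → total 270, payoff 111. No gain.
Household 3 (pledges 50, payoff 91): dropping to 0 → total 190, payoff 0. No gain.
Household 4 (pledges 50, payoff 91): dropping to 0 → total 190, payoff 0. No gain.
Household 5 (pledges 70, payoff 71): dropping to 0 → total 170, payoff 0. No gain.

Yes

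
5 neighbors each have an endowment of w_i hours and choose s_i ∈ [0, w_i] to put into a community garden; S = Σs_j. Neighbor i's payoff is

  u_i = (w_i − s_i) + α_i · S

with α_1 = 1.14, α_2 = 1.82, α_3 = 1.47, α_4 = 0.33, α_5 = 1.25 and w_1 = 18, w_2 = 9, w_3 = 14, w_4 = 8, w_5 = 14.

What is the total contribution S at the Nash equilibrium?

55

∂u_i/∂s_i = α_i − 1, so neighbor i contributes w_i if α_i > 1, else 0.
α_i > 1 for i ∈ {1, 2, 3, 5}; NE contributions (18, 9, 14, 0, 14), S = 55.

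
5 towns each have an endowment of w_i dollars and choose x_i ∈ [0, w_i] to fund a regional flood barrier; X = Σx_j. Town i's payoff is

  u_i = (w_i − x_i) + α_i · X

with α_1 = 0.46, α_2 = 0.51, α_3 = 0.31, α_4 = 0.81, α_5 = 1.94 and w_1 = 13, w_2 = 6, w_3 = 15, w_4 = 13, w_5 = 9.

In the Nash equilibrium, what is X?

9

∂u_i/∂x_i = α_i − 1, so town i contributes w_i if α_i > 1, else 0.
α_i > 1 for i ∈ {5}; NE contributions (0, 0, 0, 0, 9), X = 9.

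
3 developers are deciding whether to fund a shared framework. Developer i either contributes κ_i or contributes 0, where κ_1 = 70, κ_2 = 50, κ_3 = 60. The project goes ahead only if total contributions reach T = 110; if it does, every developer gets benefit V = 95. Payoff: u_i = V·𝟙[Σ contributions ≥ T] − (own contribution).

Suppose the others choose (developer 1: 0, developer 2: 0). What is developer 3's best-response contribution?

0

Others' total = 0. Even contributing 60 gives 60 < 110: no benefit either way.
Best response: 0.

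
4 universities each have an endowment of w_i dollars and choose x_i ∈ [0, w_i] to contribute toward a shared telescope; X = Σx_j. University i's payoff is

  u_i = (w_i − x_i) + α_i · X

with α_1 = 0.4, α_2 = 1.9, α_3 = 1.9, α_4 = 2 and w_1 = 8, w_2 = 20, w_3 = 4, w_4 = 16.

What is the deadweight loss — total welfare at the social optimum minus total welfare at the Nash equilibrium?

41.6

∂u_i/∂x_i = α_i − 1, so university i contributes w_i if α_i > 1, else 0.
α_i > 1 for i ∈ {2, 3, 4}; NE contributions (0, 20, 4, 16), X = 40.
W^NE = Σw_i − X^NE + (Σα_i)·X^NE = 48 + 5.2·40 = 256.
Planner: ∂(Σu_j)/∂x_i = Σα_j − 1 = 5.2 > 0, so everyone contributes w_i; X^SO = 48, W^SO = 48 + 5.2·48 = 297.6.
Deadweight loss = 41.6.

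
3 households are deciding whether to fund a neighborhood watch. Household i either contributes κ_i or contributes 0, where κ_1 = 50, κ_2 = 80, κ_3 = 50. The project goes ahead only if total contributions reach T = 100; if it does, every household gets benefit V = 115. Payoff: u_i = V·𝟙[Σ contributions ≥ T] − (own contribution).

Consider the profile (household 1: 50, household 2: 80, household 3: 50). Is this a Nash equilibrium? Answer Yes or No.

Total = 180 ≥ 100: provided.
Household 1 (pledges 50, payoff 65): dropping to 0 → total 130, payoff 115. Profitable deviation.

No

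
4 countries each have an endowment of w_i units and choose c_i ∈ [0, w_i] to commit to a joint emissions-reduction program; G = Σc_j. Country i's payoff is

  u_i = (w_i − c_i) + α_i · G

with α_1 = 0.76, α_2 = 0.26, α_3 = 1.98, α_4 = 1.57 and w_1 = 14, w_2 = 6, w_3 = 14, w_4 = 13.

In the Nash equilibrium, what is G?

∂u_i/∂c_i = α_i − 1, so country i contributes w_i if α_i > 1, else 0.
α_i > 1 for i ∈ {3, 4}; NE contributions (0, 0, 14, 13), G = 27.

27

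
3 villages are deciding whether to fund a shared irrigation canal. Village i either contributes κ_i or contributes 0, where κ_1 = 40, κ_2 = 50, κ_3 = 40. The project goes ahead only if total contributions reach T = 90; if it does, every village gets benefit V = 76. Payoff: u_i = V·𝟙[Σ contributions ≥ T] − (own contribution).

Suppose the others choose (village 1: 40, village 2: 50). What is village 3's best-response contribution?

0

Others' total = 90 ≥ 90; contributing adds cost 40 for no extra benefit.
Best response: 0.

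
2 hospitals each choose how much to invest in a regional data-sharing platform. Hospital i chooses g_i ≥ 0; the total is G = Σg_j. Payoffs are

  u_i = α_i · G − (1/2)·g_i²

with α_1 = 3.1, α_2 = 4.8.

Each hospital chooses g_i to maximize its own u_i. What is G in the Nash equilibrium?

7.9

Hospital i's FOC: ∂u_i/∂g_i = α_i − g_i = 0, so g_i* = α_i.
NE contributions = (3.1, 4.8); G = 7.9.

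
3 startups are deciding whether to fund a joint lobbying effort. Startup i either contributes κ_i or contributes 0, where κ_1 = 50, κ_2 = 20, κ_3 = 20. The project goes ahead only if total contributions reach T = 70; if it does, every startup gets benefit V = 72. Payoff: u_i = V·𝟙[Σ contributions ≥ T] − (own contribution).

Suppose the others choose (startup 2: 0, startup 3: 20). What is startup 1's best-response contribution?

Others' total = 20. Contributing 50 brings total to 70 ≥ 70: gain V − κ_1 = 22.
Best response: 50.

50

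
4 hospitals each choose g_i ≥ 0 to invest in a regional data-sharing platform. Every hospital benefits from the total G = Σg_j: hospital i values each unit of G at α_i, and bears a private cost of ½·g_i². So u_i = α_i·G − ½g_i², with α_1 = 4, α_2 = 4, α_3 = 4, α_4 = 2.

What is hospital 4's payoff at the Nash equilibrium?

26

Hospital i's FOC: ∂u_i/∂g_i = α_i − g_i = 0, so g_i* = α_i.
NE contributions = (4, 4, 4, 2); G = 14.
u_4 = α_4·G − ½·(g_4)² = 2·14 − ½·2² = 26.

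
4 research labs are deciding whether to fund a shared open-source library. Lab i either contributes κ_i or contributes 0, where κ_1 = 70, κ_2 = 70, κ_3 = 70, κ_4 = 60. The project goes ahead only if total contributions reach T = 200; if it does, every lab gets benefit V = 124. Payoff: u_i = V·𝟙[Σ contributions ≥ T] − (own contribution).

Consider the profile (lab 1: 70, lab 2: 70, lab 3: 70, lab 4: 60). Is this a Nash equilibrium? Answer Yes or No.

No

Total = 270 ≥ 200: provided.
Lab 1 (pledges 70, payoff 54): dropping to 0 → total 200, payoff 124. Profitable deviation.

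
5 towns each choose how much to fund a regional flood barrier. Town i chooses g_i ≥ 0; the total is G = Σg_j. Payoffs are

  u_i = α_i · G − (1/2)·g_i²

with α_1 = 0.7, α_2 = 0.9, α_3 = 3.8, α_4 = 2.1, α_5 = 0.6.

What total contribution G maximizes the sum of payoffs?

40.5

Planner FOC: ∂(Σu_j)/∂g_i = (Σα_j) − g_i = 0, so g_i^SO = Σα_j = 8.1 for every i; G^SO = 40.5.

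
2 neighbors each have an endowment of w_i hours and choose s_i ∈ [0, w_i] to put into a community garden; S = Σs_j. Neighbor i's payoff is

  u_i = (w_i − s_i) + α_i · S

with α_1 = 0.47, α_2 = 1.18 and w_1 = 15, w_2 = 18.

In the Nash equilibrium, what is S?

18

∂u_i/∂s_i = α_i − 1, so neighbor i contributes w_i if α_i > 1, else 0.
α_i > 1 for i ∈ {2}; NE contributions (0, 18), S = 18.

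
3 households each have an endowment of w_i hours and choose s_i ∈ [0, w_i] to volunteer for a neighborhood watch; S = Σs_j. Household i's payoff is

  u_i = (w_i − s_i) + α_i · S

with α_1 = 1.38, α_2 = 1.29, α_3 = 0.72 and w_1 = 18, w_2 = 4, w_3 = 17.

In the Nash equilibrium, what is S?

∂u_i/∂s_i = α_i − 1, so household i contributes w_i if α_i > 1, else 0.
α_i > 1 for i ∈ {1, 2}; NE contributions (18, 4, 0), S = 22.

22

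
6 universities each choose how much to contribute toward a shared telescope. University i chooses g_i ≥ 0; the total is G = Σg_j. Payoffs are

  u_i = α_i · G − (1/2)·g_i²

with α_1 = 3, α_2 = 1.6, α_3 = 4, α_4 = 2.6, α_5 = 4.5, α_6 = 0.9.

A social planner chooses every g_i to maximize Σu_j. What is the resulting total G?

Planner FOC: ∂(Σu_j)/∂g_i = (Σα_j) − g_i = 0, so g_i^SO = Σα_j = 16.6 for every i; G^SO = 99.6.

99.6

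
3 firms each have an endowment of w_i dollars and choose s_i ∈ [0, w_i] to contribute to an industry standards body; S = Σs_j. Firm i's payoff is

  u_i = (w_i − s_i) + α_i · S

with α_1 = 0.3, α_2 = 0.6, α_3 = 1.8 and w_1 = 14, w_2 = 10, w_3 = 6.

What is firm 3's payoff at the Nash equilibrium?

10.8

∂u_i/∂s_i = α_i − 1, so firm i contributes w_i if α_i > 1, else 0.
α_i > 1 for i ∈ {3}; NE contributions (0, 0, 6), S = 6.
u_3 = (6 − 6) + 1.8·6 = 10.8.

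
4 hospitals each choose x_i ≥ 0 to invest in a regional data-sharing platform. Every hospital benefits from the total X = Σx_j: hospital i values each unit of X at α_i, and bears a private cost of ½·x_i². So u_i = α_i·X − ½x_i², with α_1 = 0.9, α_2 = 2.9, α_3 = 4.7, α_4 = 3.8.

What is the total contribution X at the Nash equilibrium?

Hospital i's FOC: ∂u_i/∂x_i = α_i − x_i = 0, so x_i* = α_i.
NE contributions = (0.9, 2.9, 4.7, 3.8); X = 12.3.

12.3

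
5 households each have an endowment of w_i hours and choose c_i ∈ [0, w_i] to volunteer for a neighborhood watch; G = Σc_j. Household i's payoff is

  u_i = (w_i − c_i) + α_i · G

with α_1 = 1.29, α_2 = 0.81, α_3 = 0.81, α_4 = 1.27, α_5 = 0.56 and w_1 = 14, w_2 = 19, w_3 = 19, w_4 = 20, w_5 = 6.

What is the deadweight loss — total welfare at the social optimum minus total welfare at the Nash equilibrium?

∂u_i/∂c_i = α_i − 1, so household i contributes w_i if α_i > 1, else 0.
α_i > 1 for i ∈ {1, 4}; NE contributions (14, 0, 0, 20, 0), G = 34.
W^NE = Σw_i − G^NE + (Σα_i)·G^NE = 78 + 3.74·34 = 205.16.
Planner: ∂(Σu_j)/∂c_i = Σα_j − 1 = 3.74 > 0, so everyone contributes w_i; G^SO = 78, W^SO = 78 + 3.74·78 = 369.72.
Deadweight loss = 164.56.

164.56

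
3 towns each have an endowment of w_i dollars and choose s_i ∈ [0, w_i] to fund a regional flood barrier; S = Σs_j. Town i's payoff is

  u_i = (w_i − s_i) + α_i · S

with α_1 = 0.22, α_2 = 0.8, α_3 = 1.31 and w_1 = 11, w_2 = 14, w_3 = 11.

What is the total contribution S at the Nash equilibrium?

11

∂u_i/∂s_i = α_i − 1, so town i contributes w_i if α_i > 1, else 0.
α_i > 1 for i ∈ {3}; NE contributions (0, 0, 11), S = 11.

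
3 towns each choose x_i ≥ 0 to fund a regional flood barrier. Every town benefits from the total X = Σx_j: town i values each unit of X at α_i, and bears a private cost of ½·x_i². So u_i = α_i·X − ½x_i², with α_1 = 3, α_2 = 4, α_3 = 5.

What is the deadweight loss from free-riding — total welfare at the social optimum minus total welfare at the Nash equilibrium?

Town i's FOC: ∂u_i/∂x_i = α_i − x_i = 0, so x_i* = α_i.
NE contributions = (3, 4, 5); X = 12.
W^NE = (Σα)·X − ½Σα_i² = 12² − ½·50 = 119.
Planner sets x_i = Σα_j = 12 for every i, so X^SO = 3·12 = 36.
W^SO = (Σα)·X^SO − ½·3·(Σα)² = (3/2)·12² = 216.
Deadweight loss = W^SO − W^NE = 97.

97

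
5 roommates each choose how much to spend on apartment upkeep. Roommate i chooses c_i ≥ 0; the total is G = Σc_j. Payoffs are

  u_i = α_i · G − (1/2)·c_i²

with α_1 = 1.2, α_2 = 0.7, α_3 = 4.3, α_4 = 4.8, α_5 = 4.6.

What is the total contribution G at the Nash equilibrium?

Roommate i's FOC: ∂u_i/∂c_i = α_i − c_i = 0, so c_i* = α_i.
NE contributions = (1.2, 0.7, 4.3, 4.8, 4.6); G = 15.6.

15.6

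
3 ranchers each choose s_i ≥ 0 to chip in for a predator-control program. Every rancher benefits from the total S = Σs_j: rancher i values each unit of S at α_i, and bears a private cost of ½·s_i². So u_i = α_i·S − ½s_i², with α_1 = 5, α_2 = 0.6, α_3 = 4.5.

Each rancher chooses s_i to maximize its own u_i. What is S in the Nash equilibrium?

10.1

Rancher i's FOC: ∂u_i/∂s_i = α_i − s_i = 0, so s_i* = α_i.
NE contributions = (5, 0.6, 4.5); S = 10.1.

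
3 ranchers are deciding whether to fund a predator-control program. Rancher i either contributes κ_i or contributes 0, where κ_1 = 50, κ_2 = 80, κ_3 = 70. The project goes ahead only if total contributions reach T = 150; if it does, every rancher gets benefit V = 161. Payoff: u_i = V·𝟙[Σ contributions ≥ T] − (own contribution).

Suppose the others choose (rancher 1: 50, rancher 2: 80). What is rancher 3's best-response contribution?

Others' total = 130. Contributing 70 brings total to 200 ≥ 150: gain V − κ_3 = 91.
Best response: 70.

70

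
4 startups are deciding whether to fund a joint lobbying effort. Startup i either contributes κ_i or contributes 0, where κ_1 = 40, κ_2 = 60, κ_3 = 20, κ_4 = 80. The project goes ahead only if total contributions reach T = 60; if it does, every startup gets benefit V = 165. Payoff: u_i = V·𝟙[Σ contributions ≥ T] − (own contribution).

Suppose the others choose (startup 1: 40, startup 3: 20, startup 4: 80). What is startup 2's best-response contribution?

Others' total = 140 ≥ 60; contributing adds cost 60 for no extra benefit.
Best response: 0.

0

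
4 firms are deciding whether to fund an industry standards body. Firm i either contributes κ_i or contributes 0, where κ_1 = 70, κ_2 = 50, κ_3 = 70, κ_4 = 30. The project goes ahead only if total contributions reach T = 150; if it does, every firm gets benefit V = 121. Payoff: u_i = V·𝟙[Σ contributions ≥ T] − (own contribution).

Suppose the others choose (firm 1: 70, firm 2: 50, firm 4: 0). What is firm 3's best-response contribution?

Others' total = 120. Contributing 70 brings total to 190 ≥ 150: gain V − κ_3 = 51.
Best response: 70.

70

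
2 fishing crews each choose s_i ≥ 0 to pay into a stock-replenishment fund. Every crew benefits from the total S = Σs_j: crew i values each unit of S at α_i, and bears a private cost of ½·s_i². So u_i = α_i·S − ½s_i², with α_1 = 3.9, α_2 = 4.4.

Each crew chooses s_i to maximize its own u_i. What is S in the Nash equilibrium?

8.3

Crew i's FOC: ∂u_i/∂s_i = α_i − s_i = 0, so s_i* = α_i.
NE contributions = (3.9, 4.4); S = 8.3.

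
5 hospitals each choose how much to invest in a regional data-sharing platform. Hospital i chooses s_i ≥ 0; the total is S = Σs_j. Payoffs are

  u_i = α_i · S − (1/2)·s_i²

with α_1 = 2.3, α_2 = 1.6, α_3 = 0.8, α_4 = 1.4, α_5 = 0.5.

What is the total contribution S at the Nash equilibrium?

6.6

Hospital i's FOC: ∂u_i/∂s_i = α_i − s_i = 0, so s_i* = α_i.
NE contributions = (2.3, 1.6, 0.8, 1.4, 0.5); S = 6.6.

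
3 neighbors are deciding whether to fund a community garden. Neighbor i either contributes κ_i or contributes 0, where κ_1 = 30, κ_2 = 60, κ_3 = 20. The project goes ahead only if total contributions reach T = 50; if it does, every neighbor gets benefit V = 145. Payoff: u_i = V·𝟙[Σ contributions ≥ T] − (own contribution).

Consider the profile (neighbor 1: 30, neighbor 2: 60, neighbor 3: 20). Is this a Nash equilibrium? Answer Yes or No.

Total = 110 ≥ 50: provided.
Neighbor 1 (pledges 30, payoff 115): dropping to 0 → total 80, payoff 145. Profitable deviation.

No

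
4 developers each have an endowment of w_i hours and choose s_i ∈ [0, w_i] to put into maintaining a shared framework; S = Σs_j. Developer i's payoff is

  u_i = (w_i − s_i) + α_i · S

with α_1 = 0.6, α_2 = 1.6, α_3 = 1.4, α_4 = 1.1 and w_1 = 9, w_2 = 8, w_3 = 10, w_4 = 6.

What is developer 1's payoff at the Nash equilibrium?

∂u_i/∂s_i = α_i − 1, so developer i contributes w_i if α_i > 1, else 0.
α_i > 1 for i ∈ {2, 3, 4}; NE contributions (0, 8, 10, 6), S = 24.
u_1 = (9 − 0) + 0.6·24 = 23.4.

23.4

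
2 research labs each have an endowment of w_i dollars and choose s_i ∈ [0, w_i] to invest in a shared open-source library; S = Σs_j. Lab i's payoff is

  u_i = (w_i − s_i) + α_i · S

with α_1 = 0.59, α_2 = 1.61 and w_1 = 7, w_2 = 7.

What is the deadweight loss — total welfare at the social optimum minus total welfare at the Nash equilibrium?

8.4

∂u_i/∂s_i = α_i − 1, so lab i contributes w_i if α_i > 1, else 0.
α_i > 1 for i ∈ {2}; NE contributions (0, 7), S = 7.
W^NE = Σw_i − S^NE + (Σα_i)·S^NE = 14 + 1.2·7 = 22.4.
Planner: ∂(Σu_j)/∂s_i = Σα_j − 1 = 1.2 > 0, so everyone contributes w_i; S^SO = 14, W^SO = 14 + 1.2·14 = 30.8.
Deadweight loss = 8.4.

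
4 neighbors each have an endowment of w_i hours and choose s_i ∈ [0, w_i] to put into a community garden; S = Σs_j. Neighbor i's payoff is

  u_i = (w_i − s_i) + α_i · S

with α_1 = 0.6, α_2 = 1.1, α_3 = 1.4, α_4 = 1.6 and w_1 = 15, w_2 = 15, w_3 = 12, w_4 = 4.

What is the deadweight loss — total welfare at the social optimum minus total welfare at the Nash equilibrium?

55.5

∂u_i/∂s_i = α_i − 1, so neighbor i contributes w_i if α_i > 1, else 0.
α_i > 1 for i ∈ {2, 3, 4}; NE contributions (0, 15, 12, 4), S = 31.
W^NE = Σw_i − S^NE + (Σα_i)·S^NE = 46 + 3.7·31 = 160.7.
Planner: ∂(Σu_j)/∂s_i = Σα_j − 1 = 3.7 > 0, so everyone contributes w_i; S^SO = 46, W^SO = 46 + 3.7·46 = 216.2.
Deadweight loss = 55.5.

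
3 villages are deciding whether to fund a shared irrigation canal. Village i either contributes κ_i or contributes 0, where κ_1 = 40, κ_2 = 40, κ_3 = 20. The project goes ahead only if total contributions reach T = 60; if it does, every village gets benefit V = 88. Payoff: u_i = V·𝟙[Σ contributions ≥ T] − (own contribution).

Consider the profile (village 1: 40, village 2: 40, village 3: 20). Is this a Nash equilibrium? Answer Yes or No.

Total = 100 ≥ 60: provided.
Village 1 (pledges 40, payoff 48): dropping to 0 → total 60, payoff 88. Profitable deviation.

No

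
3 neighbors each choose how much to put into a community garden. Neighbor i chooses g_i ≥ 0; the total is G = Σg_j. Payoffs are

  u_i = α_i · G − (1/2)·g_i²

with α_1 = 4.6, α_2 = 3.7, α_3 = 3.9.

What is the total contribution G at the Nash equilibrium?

Neighbor i's FOC: ∂u_i/∂g_i = α_i − g_i = 0, so g_i* = α_i.
NE contributions = (4.6, 3.7, 3.9); G = 12.2.

12.2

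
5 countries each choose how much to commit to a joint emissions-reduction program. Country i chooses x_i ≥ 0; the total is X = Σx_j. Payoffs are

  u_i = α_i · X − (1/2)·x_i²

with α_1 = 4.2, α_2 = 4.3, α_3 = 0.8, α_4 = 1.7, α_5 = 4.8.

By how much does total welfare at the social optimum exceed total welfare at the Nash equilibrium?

405.81

Country i's FOC: ∂u_i/∂x_i = α_i − x_i = 0, so x_i* = α_i.
NE contributions = (4.2, 4.3, 0.8, 1.7, 4.8); X = 15.8.
W^NE = (Σα)·X − ½Σα_i² = 15.8² − ½·62.7 = 218.29.
Planner sets x_i = Σα_j = 15.8 for every i, so X^SO = 5·15.8 = 79.
W^SO = (Σα)·X^SO − ½·5·(Σα)² = (5/2)·15.8² = 624.1.
Deadweight loss = W^SO − W^NE = 405.81.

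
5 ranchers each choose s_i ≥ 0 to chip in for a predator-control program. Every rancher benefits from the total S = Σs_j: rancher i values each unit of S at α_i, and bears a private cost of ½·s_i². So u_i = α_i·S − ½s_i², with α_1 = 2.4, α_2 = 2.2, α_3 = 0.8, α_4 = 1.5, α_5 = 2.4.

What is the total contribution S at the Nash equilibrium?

Rancher i's FOC: ∂u_i/∂s_i = α_i − s_i = 0, so s_i* = α_i.
NE contributions = (2.4, 2.2, 0.8, 1.5, 2.4); S = 9.3.

9.3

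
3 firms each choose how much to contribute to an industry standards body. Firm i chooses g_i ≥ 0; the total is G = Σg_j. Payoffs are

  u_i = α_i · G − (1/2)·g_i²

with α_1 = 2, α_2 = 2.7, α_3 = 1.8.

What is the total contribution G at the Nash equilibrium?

6.5

Firm i's FOC: ∂u_i/∂g_i = α_i − g_i = 0, so g_i* = α_i.
NE contributions = (2, 2.7, 1.8); G = 6.5.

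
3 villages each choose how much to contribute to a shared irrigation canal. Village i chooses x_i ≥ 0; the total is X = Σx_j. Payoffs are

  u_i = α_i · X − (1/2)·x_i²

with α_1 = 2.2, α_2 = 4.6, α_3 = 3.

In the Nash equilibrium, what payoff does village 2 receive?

34.5

Village i's FOC: ∂u_i/∂x_i = α_i − x_i = 0, so x_i* = α_i.
NE contributions = (2.2, 4.6, 3); X = 9.8.
u_2 = α_2·X − ½·(x_2)² = 4.6·9.8 − ½·4.6² = 34.5.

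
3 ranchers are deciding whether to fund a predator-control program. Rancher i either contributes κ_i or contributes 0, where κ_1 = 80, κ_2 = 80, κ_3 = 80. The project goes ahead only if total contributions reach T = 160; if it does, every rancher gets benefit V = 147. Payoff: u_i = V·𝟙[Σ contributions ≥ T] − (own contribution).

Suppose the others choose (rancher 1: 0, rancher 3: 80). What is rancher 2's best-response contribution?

Others' total = 80. Contributing 80 brings total to 160 ≥ 160: gain V − κ_2 = 67.
Best response: 80.

80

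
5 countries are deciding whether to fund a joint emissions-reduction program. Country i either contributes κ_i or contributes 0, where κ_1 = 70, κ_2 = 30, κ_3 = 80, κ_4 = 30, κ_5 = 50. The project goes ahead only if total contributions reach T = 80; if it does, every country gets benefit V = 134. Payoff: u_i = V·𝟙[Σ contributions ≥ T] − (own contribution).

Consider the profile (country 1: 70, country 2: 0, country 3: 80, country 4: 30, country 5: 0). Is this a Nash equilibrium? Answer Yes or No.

No

Total = 180 ≥ 80: provided.
Country 1 (pledges 70, payoff 64): dropping to 0 → total 110, payoff 134. Profitable deviation.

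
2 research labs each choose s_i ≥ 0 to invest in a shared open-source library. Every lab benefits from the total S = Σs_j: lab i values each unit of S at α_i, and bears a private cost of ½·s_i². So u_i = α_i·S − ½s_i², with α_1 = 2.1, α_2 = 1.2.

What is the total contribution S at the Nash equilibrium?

Lab i's FOC: ∂u_i/∂s_i = α_i − s_i = 0, so s_i* = α_i.
NE contributions = (2.1, 1.2); S = 3.3.

3.3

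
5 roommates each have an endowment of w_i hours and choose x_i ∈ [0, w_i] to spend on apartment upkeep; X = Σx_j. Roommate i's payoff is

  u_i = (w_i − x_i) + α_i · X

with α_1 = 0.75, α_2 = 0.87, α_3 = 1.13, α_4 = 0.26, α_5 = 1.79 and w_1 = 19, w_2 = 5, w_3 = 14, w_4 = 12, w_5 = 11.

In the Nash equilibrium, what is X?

∂u_i/∂x_i = α_i − 1, so roommate i contributes w_i if α_i > 1, else 0.
α_i > 1 for i ∈ {3, 5}; NE contributions (0, 0, 14, 0, 11), X = 25.

25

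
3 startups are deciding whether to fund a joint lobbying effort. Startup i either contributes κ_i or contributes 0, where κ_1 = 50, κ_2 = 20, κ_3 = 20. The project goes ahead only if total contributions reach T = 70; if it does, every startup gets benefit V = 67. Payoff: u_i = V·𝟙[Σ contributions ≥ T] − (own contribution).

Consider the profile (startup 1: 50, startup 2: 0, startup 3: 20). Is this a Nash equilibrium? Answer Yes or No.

Yes

Total = 70 ≥ 70: provided.
Startup 1 (pledges 50, payoff 17): dropping to 0 → total 20, payoff 0. No gain.
Startup 2 (pledges 0, payoff 67): pledging 20 → total 90, payoff 47. No gain.
Startup 3 (pledges 20, payoff 47): dropping to 0 → total 50, payoff 0. No gain.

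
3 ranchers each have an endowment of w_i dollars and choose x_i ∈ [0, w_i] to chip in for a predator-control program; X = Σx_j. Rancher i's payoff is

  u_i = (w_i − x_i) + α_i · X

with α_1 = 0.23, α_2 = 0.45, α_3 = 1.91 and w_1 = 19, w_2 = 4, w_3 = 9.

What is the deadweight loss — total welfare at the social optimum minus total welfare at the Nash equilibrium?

36.57

∂u_i/∂x_i = α_i − 1, so rancher i contributes w_i if α_i > 1, else 0.
α_i > 1 for i ∈ {3}; NE contributions (0, 0, 9), X = 9.
W^NE = Σw_i − X^NE + (Σα_i)·X^NE = 32 + 1.59·9 = 46.31.
Planner: ∂(Σu_j)/∂x_i = Σα_j − 1 = 1.59 > 0, so everyone contributes w_i; X^SO = 32, W^SO = 32 + 1.59·32 = 82.88.
Deadweight loss = 36.57.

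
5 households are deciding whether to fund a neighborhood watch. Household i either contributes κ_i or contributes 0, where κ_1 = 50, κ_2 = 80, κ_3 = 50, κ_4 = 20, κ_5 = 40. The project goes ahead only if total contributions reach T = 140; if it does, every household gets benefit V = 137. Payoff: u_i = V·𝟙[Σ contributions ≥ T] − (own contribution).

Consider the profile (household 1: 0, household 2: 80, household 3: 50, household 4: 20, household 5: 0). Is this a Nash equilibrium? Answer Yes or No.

Yes

Total = 150 ≥ 140: provided.
Household 1 (pledges 0, payoff 137): pledging 50 → total 200, payoff 87. No gain.
Household 2 (pledges 80, payoff 57): dropping to 0 → total 70, payoff 0. No gain.
Household 3 (pledges 50, payoff 87): dropping to 0 → total 100, payoff 0. No gain.
Household 4 (pledges 20, payoff 117): dropping to 0 → total 130, payoff 0. No gain.
Household 5 (pledges 0, payoff 137): pledging 40 → total 190, payoff 97. No gain.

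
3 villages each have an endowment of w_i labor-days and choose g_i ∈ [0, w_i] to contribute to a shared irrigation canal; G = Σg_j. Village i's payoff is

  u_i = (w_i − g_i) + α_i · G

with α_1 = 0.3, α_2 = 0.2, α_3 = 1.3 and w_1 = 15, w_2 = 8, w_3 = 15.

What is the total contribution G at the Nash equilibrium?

∂u_i/∂g_i = α_i − 1, so village i contributes w_i if α_i > 1, else 0.
α_i > 1 for i ∈ {3}; NE contributions (0, 0, 15), G = 15.

15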